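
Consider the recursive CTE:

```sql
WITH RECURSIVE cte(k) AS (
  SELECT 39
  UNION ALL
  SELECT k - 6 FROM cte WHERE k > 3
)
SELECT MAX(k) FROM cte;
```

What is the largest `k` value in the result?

39

Base: k=39.
Iteration 1: 39 > 3 holds -> k = 39 - 6 = 33.
Iteration 2: 33 > 3 holds -> k = 33 - 6 = 27.
Iteration 3: 27 > 3 holds -> k = 27 - 6 = 21.
Iteration 4: 21 > 3 holds -> k = 21 - 6 = 15.
Iteration 5: 15 > 3 holds -> k = 15 - 6 = 9.
Iteration 6: 9 > 3 holds -> k = 9 - 6 = 3.
Iteration 7: 3 > 3 fails; recursion stops.
k values: 39, 33, 27, 21, 15, 9, 3; the maximum is 39.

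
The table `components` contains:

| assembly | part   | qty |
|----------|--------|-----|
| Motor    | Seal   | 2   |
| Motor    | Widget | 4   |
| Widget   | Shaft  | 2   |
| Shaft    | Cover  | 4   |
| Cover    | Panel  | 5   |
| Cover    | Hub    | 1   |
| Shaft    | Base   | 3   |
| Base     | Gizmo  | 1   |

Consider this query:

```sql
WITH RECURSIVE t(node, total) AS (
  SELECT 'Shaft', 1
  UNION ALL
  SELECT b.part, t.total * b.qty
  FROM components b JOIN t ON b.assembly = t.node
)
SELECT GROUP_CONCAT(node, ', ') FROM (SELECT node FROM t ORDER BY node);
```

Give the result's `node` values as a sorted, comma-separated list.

Base: (Shaft, total=1).
Iteration 1: components of {Shaft} -> Base = 1*3 = 3, Cover = 1*4 = 4.
Iteration 2: components of {Base,Cover} -> Gizmo = 3*1 = 3, Hub = 4*1 = 4, Panel = 4*5 = 20.
Iteration 3: no further components; recursion stops.

Base, Cover, Gizmo, Hub, Panel, Shaft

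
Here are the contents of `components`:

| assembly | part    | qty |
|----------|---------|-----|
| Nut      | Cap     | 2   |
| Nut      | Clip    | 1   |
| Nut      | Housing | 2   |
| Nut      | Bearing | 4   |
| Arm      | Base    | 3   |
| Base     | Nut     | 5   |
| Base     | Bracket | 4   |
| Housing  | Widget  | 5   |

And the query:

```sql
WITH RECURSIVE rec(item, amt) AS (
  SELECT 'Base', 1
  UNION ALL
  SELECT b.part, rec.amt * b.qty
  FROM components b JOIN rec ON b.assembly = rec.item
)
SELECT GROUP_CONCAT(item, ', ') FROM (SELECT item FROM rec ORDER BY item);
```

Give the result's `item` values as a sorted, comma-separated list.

Base, Bearing, Bracket, Cap, Clip, Housing, Nut, Widget

Base: (Base, amt=1).
Iteration 1: components of {Base} -> Bracket = 1*4 = 4, Nut = 1*5 = 5.
Iteration 2: components of {Bracket,Nut} -> Bearing = 5*4 = 20, Cap = 5*2 = 10, Clip = 5*1 = 5, Housing = 5*2 = 10.
Iteration 3: components of {Bearing,Cap,Clip,Housing} -> Widget = 10*5 = 50.
Iteration 4: no further components; recursion stops.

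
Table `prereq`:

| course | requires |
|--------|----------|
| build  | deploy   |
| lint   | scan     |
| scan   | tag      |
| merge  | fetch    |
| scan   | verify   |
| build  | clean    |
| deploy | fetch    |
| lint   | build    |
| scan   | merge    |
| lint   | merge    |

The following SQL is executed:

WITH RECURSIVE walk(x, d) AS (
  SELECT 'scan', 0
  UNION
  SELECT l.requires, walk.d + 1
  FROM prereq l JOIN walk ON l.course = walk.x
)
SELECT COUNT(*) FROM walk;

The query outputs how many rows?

Base: (scan, d=0).
Iteration 1: edges from {scan} -> (merge, d=1), (tag, d=1), (verify, d=1).
Iteration 2: edges from {merge,tag,verify} -> (fetch, d=2).
Iteration 3: no outgoing edges from {fetch}; recursion stops.
Total rows emitted: 5.

5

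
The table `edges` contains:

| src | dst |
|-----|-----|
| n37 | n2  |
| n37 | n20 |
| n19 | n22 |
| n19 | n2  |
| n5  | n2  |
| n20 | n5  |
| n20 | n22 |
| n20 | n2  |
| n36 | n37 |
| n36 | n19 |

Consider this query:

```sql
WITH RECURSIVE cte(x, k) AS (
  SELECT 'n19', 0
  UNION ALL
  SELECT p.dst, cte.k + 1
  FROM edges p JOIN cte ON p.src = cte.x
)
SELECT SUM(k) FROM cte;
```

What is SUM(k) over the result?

2

Base: (n19, k=0).
Iteration 1: edges from {n19} -> (n2, k=1), (n22, k=1).
Iteration 2: no outgoing edges from {n2,n22}; recursion stops.
SUM(k) = 0 + 1 + 1 = 2.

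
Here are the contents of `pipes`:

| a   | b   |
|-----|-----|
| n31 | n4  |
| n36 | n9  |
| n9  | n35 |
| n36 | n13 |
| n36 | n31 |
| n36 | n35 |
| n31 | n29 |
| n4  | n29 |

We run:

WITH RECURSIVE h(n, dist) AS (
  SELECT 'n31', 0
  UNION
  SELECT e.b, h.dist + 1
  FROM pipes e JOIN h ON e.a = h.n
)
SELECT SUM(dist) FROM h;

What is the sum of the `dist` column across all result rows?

Base: (n31, dist=0).
Iteration 1: edges from {n31} -> (n29, dist=1), (n4, dist=1).
Iteration 2: edges from {n29,n4} -> (n29, dist=2).
Iteration 3: no outgoing edges from {n29}; recursion stops.
SUM(dist) = 0 + 1 + 1 + 2 = 4.

4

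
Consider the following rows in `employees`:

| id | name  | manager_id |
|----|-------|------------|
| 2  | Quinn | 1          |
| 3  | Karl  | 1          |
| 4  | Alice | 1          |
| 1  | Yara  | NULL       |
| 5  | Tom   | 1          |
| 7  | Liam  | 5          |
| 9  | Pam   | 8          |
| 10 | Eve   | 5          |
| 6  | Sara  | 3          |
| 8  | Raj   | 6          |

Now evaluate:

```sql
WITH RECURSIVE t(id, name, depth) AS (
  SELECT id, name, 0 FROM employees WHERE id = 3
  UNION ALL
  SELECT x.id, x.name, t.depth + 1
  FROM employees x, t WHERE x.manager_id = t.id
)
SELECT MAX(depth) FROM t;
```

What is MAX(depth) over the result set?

Base: id=3 (Karl) at depth 0.
Iteration 1: rows with manager_id in {3} -> Sara (id 6, depth 1).
Iteration 2: rows with manager_id in {6} -> Raj (id 8, depth 2).
Iteration 3: rows with manager_id in {8} -> Pam (id 9, depth 3).
Iteration 4: no rows with manager_id in {9}; recursion stops.
depth values: 0, 1, 2, 3; the maximum is 3.

3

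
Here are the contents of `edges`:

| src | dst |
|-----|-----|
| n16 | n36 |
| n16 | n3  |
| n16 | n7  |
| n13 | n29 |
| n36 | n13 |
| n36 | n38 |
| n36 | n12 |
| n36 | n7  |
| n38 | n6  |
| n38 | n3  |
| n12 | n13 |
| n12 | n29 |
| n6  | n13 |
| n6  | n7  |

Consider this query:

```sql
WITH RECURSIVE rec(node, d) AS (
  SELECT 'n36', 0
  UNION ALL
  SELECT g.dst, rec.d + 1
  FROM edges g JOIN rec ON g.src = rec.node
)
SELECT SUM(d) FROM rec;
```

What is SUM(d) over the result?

27

Base: (n36, d=0).
Iteration 1: edges from {n36} -> (n12, d=1), (n13, d=1), (n38, d=1), (n7, d=1).
Iteration 2: edges from {n12,n13,n38,n7} -> (n13, d=2), (n29, d=2) x2, (n3, d=2), (n6, d=2). [UNION ALL keeps all 5 new rows, including repeats]
Iteration 3: edges from {n13,n29,n3,n6} -> (n13, d=3), (n29, d=3), (n7, d=3).
Iteration 4: edges from {n13,n29,n7} -> (n29, d=4).
Iteration 5: no outgoing edges from {n29}; recursion stops.
SUM(d) = 0 + 1 + 1 + 1 + 1 + 2 + 2 + 2 + 2 + 2 + 3 + 3 + 3 + 4 = 27.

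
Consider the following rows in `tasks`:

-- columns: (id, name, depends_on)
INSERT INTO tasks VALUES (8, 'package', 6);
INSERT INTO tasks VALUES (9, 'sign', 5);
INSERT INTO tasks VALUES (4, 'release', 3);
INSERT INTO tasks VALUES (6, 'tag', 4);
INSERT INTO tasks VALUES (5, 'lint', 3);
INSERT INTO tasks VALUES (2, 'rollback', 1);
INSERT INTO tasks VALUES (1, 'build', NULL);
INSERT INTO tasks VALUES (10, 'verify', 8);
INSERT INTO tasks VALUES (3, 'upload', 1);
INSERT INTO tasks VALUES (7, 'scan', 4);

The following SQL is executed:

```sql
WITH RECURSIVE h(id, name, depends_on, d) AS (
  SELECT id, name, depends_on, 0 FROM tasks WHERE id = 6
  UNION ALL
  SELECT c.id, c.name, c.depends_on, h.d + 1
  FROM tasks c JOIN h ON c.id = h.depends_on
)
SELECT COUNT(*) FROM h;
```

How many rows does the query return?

Base: id=6 (tag), depends_on=4, d 0.
Iteration 1: join on id=4 -> release (id 4, depends_on=3, d 1).
Iteration 2: join on id=3 -> upload (id 3, depends_on=1, d 2).
Iteration 3: join on id=1 -> build (id 1, depends_on=NULL, d 3).
Iteration 4: depends_on is NULL; no match; recursion stops.
Total rows emitted: 4.

4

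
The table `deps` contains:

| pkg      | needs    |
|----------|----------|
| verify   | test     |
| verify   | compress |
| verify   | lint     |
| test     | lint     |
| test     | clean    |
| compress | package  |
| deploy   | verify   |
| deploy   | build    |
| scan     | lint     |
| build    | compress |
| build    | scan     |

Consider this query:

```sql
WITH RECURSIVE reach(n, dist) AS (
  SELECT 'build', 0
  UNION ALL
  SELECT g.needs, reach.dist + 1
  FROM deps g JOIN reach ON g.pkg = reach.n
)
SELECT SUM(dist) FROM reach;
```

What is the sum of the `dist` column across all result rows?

6

Base: (build, dist=0).
Iteration 1: edges from {build} -> (compress, dist=1), (scan, dist=1).
Iteration 2: edges from {compress,scan} -> (lint, dist=2), (package, dist=2).
Iteration 3: no outgoing edges from {lint,package}; recursion stops.
SUM(dist) = 0 + 1 + 1 + 2 + 2 = 6.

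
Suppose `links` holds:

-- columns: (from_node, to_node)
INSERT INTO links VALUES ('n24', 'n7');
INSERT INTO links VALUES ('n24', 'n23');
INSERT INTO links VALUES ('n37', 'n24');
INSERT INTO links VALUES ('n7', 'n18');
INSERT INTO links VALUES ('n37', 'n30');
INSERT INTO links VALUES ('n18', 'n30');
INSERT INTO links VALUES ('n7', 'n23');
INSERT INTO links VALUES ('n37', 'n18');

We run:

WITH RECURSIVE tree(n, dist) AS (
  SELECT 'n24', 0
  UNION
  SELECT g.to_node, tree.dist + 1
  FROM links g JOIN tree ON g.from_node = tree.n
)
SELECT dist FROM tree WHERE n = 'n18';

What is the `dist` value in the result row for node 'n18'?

2

Base: (n24, dist=0).
Iteration 1: edges from {n24} -> (n23, dist=1), (n7, dist=1).
Iteration 2: edges from {n23,n7} -> (n18, dist=2), (n23, dist=2).
Iteration 3: edges from {n18,n23} -> (n30, dist=3).
Iteration 4: no outgoing edges from {n30}; recursion stops.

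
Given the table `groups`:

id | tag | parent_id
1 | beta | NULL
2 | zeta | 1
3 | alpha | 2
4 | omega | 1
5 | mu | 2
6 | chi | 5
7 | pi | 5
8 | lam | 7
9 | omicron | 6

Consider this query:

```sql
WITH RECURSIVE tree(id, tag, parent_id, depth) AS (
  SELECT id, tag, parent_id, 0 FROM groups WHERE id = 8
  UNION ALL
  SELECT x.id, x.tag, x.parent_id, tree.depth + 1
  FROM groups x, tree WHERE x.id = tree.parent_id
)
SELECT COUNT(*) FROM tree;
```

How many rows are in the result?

Base: id=8 (lam), parent_id=7, depth 0.
Iteration 1: join on id=7 -> pi (id 7, parent_id=5, depth 1).
Iteration 2: join on id=5 -> mu (id 5, parent_id=2, depth 2).
Iteration 3: join on id=2 -> zeta (id 2, parent_id=1, depth 3).
Iteration 4: join on id=1 -> beta (id 1, parent_id=NULL, depth 4).
Iteration 5: parent_id is NULL; no match; recursion stops.
Total rows emitted: 5.

5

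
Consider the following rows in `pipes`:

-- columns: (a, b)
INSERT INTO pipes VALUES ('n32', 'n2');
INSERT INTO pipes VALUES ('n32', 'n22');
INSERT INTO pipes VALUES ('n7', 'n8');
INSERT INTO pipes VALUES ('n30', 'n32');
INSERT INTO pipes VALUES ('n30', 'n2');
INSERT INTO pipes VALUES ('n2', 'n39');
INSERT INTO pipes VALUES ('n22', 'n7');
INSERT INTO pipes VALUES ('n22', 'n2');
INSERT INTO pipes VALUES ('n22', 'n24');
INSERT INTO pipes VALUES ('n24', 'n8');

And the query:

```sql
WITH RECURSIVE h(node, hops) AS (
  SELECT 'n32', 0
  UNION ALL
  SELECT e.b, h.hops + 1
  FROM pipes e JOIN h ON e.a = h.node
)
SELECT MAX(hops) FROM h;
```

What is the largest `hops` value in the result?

Base: (n32, hops=0).
Iteration 1: edges from {n32} -> (n2, hops=1), (n22, hops=1).
Iteration 2: edges from {n2,n22} -> (n2, hops=2), (n24, hops=2), (n39, hops=2), (n7, hops=2).
Iteration 3: edges from {n2,n24,n39,n7} -> (n39, hops=3), (n8, hops=3) x2. [UNION ALL keeps all 3 new rows, including repeats]
Iteration 4: no outgoing edges from {n39,n8}; recursion stops.
hops values: 0, 1, 1, 2, 2, 2, 2, 3, 3, 3; the maximum is 3.

3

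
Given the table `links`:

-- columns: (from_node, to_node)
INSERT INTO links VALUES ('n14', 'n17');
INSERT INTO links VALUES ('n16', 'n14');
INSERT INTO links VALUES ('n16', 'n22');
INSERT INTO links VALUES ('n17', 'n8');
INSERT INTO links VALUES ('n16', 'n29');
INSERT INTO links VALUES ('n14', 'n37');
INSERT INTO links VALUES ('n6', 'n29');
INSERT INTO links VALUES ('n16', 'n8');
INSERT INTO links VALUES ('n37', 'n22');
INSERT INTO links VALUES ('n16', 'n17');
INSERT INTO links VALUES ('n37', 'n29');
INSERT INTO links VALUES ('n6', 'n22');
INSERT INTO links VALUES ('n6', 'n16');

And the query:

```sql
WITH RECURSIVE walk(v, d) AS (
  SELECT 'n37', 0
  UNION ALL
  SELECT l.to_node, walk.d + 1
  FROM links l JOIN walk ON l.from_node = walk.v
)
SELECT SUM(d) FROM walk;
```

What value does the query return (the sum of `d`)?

2

Base: (n37, d=0).
Iteration 1: edges from {n37} -> (n22, d=1), (n29, d=1).
Iteration 2: no outgoing edges from {n22,n29}; recursion stops.
SUM(d) = 0 + 1 + 1 = 2.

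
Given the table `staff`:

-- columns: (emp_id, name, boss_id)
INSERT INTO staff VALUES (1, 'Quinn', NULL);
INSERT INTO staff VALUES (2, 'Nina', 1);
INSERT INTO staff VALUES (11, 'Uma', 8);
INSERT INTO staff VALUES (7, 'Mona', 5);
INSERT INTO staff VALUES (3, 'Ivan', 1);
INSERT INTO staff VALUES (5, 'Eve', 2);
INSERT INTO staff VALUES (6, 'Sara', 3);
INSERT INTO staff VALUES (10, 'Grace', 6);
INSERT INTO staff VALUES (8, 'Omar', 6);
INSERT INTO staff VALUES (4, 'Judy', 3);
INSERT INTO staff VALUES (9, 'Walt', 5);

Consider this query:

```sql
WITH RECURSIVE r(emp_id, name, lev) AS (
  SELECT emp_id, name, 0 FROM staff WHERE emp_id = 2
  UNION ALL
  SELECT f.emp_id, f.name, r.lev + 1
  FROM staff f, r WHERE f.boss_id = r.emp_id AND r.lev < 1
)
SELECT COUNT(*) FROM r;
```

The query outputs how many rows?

Base: emp_id=2 (Nina) at lev 0.
Iteration 1: rows with boss_id in {2} -> Eve (id 5, lev 1).
Iteration 2: lev < 1 fails for all current rows; recursion stops.
Total rows emitted: 2.

2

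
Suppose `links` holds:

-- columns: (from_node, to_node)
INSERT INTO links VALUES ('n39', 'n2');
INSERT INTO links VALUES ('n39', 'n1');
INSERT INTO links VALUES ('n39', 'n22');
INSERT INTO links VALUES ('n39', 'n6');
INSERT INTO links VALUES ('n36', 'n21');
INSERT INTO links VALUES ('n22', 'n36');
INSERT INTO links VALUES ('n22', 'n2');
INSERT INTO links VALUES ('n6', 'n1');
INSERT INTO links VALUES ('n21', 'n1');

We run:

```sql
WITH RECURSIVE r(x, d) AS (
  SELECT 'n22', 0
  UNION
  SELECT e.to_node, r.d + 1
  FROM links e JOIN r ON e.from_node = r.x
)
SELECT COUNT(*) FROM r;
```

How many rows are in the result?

5

Base: (n22, d=0).
Iteration 1: edges from {n22} -> (n2, d=1), (n36, d=1).
Iteration 2: edges from {n2,n36} -> (n21, d=2).
Iteration 3: edges from {n21} -> (n1, d=3).
Iteration 4: no outgoing edges from {n1}; recursion stops.
Total rows emitted: 5.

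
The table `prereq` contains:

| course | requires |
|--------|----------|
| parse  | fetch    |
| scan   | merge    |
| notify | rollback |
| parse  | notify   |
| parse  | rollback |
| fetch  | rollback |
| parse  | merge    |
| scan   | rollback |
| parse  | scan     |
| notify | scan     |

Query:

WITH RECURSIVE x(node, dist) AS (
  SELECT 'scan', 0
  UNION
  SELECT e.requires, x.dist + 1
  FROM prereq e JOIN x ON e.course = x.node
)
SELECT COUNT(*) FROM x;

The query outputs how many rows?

Base: (scan, dist=0).
Iteration 1: edges from {scan} -> (merge, dist=1), (rollback, dist=1).
Iteration 2: no outgoing edges from {merge,rollback}; recursion stops.
Total rows emitted: 3.

3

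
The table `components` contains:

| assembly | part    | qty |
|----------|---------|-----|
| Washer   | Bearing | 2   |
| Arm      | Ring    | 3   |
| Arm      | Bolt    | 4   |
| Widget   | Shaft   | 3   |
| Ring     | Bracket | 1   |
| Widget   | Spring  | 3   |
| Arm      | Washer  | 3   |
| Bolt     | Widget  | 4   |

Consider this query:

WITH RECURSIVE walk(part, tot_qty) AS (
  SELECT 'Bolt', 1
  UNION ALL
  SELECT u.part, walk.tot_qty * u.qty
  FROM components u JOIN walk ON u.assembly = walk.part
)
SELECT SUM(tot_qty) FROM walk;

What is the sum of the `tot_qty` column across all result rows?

Base: (Bolt, tot_qty=1).
Iteration 1: components of {Bolt} -> Widget = 1*4 = 4.
Iteration 2: components of {Widget} -> Shaft = 4*3 = 12, Spring = 4*3 = 12.
Iteration 3: no further components; recursion stops.
SUM(tot_qty) = 1 + 4 + 12 + 12 = 29.

29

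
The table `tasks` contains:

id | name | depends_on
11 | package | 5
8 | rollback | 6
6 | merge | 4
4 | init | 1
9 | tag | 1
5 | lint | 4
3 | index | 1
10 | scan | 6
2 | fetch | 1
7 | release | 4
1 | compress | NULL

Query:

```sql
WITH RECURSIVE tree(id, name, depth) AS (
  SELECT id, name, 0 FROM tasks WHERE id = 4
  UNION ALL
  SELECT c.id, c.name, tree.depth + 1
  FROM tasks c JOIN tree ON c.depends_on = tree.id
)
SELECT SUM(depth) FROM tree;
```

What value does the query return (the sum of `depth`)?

9

Base: id=4 (init) at depth 0.
Iteration 1: rows with depends_on in {4} -> lint (id 5, depth 1), merge (id 6, depth 1), release (id 7, depth 1).
Iteration 2: rows with depends_on in {5,6,7} -> rollback (id 8, depth 2), scan (id 10, depth 2), package (id 11, depth 2).
Iteration 3: no rows with depends_on in {8,10,11}; recursion stops.
SUM(depth) = 0 + 1 + 1 + 1 + 2 + 2 + 2 = 9.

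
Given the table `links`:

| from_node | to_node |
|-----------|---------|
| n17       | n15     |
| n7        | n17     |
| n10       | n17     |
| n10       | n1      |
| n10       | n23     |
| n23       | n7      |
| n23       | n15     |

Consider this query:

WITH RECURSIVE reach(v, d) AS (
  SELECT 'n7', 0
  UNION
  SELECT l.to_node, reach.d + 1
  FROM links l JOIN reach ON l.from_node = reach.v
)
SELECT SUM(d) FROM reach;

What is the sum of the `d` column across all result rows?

Base: (n7, d=0).
Iteration 1: edges from {n7} -> (n17, d=1).
Iteration 2: edges from {n17} -> (n15, d=2).
Iteration 3: no outgoing edges from {n15}; recursion stops.
SUM(d) = 0 + 1 + 2 = 3.

3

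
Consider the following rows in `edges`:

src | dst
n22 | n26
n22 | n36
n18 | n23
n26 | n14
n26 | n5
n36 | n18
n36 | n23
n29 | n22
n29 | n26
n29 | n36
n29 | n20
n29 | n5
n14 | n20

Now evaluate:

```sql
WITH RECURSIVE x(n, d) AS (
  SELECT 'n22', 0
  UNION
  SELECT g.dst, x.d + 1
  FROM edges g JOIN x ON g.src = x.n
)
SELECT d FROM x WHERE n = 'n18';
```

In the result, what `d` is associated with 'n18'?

2

Base: (n22, d=0).
Iteration 1: edges from {n22} -> (n26, d=1), (n36, d=1).
Iteration 2: edges from {n26,n36} -> (n14, d=2), (n18, d=2), (n23, d=2), (n5, d=2).
Iteration 3: edges from {n14,n18,n23,n5} -> (n20, d=3), (n23, d=3).
Iteration 4: no outgoing edges from {n20,n23}; recursion stops.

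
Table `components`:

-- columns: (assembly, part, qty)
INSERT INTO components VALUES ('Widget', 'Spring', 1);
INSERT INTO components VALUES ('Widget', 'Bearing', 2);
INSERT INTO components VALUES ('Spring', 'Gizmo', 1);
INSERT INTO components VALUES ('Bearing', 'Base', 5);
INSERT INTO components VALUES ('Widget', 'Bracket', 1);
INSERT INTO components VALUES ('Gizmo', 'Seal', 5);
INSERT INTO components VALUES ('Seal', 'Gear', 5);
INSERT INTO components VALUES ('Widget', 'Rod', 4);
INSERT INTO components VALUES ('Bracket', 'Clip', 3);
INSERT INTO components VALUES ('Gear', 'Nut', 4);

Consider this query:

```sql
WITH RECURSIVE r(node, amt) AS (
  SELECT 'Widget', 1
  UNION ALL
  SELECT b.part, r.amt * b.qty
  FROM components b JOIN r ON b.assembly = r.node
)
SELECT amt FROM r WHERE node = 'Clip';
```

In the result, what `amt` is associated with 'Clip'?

3

Base: (Widget, amt=1).
Iteration 1: components of {Widget} -> Bearing = 1*2 = 2, Bracket = 1*1 = 1, Rod = 1*4 = 4, Spring = 1*1 = 1.
Iteration 2: components of {Bearing,Bracket,Rod,Spring} -> Base = 2*5 = 10, Clip = 1*3 = 3, Gizmo = 1*1 = 1.
Iteration 3: components of {Base,Clip,Gizmo} -> Seal = 1*5 = 5.
Iteration 4: components of {Seal} -> Gear = 5*5 = 25.
Iteration 5: components of {Gear} -> Nut = 25*4 = 100.
Iteration 6: no further components; recursion stops.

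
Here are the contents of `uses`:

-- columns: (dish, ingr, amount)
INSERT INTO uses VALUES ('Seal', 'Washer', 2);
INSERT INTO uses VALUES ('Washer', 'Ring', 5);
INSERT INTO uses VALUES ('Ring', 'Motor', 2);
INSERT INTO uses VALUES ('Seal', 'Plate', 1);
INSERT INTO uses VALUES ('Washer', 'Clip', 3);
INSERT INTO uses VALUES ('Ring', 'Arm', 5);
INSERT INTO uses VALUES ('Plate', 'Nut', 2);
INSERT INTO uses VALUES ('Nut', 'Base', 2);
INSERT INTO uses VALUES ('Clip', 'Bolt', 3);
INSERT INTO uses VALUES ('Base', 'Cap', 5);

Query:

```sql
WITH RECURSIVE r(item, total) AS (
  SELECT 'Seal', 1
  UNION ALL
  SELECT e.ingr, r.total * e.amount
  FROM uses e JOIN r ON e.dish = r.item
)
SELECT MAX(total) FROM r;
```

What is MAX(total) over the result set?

Base: (Seal, total=1).
Iteration 1: components of {Seal} -> Plate = 1*1 = 1, Washer = 1*2 = 2.
Iteration 2: components of {Plate,Washer} -> Clip = 2*3 = 6, Nut = 1*2 = 2, Ring = 2*5 = 10.
Iteration 3: components of {Clip,Nut,Ring} -> Arm = 10*5 = 50, Base = 2*2 = 4, Bolt = 6*3 = 18, Motor = 10*2 = 20.
Iteration 4: components of {Arm,Base,Bolt,Motor} -> Cap = 4*5 = 20.
Iteration 5: no further components; recursion stops.
total values: 1, 2, 1, 10, 6, 2, 20, 50, 18, 4, 20; the maximum is 50.

50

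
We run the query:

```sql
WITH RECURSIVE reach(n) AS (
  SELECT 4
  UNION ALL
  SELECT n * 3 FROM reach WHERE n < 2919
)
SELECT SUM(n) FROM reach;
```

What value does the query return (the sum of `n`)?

Base: n=4.
Iteration 1: 4 < 2919 holds -> n = 4 * 3 = 12.
Iteration 2: 12 < 2919 holds -> n = 12 * 3 = 36.
Iteration 3: 36 < 2919 holds -> n = 36 * 3 = 108.
Iteration 4: 108 < 2919 holds -> n = 108 * 3 = 324.
Iteration 5: 324 < 2919 holds -> n = 324 * 3 = 972.
Iteration 6: 972 < 2919 holds -> n = 972 * 3 = 2916.
Iteration 7: 2916 < 2919 holds -> n = 2916 * 3 = 8748.
Iteration 8: 8748 < 2919 fails; recursion stops.
SUM(n) = 4 + 12 + 36 + 108 + 324 + 972 + 2916 + 8748 = 13120.

13120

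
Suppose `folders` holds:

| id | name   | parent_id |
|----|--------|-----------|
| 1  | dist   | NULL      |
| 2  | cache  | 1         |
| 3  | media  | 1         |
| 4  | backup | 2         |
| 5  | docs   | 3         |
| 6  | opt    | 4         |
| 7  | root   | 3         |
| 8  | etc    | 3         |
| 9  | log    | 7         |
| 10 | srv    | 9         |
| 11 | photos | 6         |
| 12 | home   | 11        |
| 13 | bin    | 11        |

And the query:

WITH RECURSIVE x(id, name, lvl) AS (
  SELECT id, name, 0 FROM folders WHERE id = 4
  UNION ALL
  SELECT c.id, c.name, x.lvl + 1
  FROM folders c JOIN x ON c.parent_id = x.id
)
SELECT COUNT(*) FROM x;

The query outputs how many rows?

5

Base: id=4 (backup) at lvl 0.
Iteration 1: rows with parent_id in {4} -> opt (id 6, lvl 1).
Iteration 2: rows with parent_id in {6} -> photos (id 11, lvl 2).
Iteration 3: rows with parent_id in {11} -> home (id 12, lvl 3), bin (id 13, lvl 3).
Iteration 4: no rows with parent_id in {12,13}; recursion stops.
Total rows emitted: 5.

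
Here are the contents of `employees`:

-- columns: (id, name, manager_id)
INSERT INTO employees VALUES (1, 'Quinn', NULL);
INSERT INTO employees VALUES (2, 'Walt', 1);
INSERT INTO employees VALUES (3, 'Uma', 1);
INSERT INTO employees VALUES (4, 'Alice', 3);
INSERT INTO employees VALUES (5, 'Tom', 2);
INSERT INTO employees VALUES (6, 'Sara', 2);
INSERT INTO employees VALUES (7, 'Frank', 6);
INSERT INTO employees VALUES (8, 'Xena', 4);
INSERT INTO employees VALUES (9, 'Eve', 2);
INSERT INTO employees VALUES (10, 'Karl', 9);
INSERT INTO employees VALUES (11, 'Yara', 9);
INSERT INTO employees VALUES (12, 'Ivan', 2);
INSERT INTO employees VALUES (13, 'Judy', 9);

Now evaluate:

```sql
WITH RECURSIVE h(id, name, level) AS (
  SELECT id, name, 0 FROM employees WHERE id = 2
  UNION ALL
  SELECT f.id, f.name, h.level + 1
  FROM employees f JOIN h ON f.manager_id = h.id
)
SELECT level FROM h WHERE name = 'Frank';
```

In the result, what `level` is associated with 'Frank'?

2

Base: id=2 (Walt) at level 0.
Iteration 1: rows with manager_id in {2} -> Tom (id 5, level 1), Sara (id 6, level 1), Eve (id 9, level 1), Ivan (id 12, level 1).
Iteration 2: rows with manager_id in {5,6,9,12} -> Frank (id 7, level 2), Karl (id 10, level 2), Yara (id 11, level 2), Judy (id 13, level 2).
Iteration 3: no rows with manager_id in {7,10,11,13}; recursion stops.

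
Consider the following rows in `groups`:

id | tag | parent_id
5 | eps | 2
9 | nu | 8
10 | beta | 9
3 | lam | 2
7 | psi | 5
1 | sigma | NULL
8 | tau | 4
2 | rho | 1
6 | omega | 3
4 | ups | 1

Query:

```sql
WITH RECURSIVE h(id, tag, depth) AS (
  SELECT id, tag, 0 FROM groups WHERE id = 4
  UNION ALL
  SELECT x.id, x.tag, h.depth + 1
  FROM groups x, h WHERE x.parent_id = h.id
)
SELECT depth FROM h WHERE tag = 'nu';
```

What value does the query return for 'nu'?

2

Base: id=4 (ups) at depth 0.
Iteration 1: rows with parent_id in {4} -> tau (id 8, depth 1).
Iteration 2: rows with parent_id in {8} -> nu (id 9, depth 2).
Iteration 3: rows with parent_id in {9} -> beta (id 10, depth 3).
Iteration 4: no rows with parent_id in {10}; recursion stops.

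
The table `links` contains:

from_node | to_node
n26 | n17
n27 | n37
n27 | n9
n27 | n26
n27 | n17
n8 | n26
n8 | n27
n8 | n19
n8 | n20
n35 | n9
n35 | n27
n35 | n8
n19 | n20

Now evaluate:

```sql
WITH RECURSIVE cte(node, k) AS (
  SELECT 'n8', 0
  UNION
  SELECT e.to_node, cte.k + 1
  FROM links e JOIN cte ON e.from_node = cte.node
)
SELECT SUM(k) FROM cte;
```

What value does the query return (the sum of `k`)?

Base: (n8, k=0).
Iteration 1: edges from {n8} -> (n19, k=1), (n20, k=1), (n26, k=1), (n27, k=1).
Iteration 2: edges from {n19,n20,n26,n27} -> (n17, k=2), (n20, k=2), (n26, k=2), (n37, k=2), (n9, k=2). [UNION drops 1 duplicate row(s)]
Iteration 3: edges from {n17,n20,n26,n37,n9} -> (n17, k=3).
Iteration 4: no outgoing edges from {n17}; recursion stops.
SUM(k) = 0 + 1 + 1 + 1 + 1 + 2 + 2 + 2 + 2 + 2 + 3 = 17.

17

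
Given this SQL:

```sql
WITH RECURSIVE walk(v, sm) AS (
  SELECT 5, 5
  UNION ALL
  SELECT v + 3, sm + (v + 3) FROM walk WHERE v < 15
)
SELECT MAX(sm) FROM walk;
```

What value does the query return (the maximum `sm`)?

55

Base: v=5, sm=5.
Iteration 1: 5 < 15 holds -> v = 5 + 3 = 8, sm = 5 + 8 = 13.
Iteration 2: 8 < 15 holds -> v = 8 + 3 = 11, sm = 13 + 11 = 24.
Iteration 3: 11 < 15 holds -> v = 11 + 3 = 14, sm = 24 + 14 = 38.
Iteration 4: 14 < 15 holds -> v = 14 + 3 = 17, sm = 38 + 17 = 55.
Iteration 5: 17 < 15 fails; recursion stops.
sm values: 5, 13, 24, 38, 55; the maximum is 55.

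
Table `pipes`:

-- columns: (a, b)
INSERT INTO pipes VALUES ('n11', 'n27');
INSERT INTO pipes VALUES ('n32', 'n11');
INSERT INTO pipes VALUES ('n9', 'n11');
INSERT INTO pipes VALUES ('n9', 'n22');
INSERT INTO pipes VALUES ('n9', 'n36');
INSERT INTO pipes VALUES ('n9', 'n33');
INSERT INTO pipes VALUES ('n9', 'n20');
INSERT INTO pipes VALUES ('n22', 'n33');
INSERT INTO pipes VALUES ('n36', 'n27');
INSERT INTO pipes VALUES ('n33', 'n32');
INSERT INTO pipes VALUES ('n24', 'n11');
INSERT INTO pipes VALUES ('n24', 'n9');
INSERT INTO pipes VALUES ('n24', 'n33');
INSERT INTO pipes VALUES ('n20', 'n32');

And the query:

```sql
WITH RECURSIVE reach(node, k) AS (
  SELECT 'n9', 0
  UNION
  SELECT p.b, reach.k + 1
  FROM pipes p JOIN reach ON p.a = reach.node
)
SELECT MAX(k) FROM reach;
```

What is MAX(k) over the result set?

5

Base: (n9, k=0).
Iteration 1: edges from {n9} -> (n11, k=1), (n20, k=1), (n22, k=1), (n33, k=1), (n36, k=1).
Iteration 2: edges from {n11,n20,n22,n33,n36} -> (n27, k=2), (n32, k=2), (n33, k=2). [UNION drops 2 duplicate row(s)]
Iteration 3: edges from {n27,n32,n33} -> (n11, k=3), (n32, k=3).
Iteration 4: edges from {n11,n32} -> (n11, k=4), (n27, k=4).
Iteration 5: edges from {n11,n27} -> (n27, k=5).
Iteration 6: no outgoing edges from {n27}; recursion stops.
k values: 0, 1, 1, 1, 1, 1, 2, 2, 2, 3, 3, 4, 4, 5; the maximum is 5.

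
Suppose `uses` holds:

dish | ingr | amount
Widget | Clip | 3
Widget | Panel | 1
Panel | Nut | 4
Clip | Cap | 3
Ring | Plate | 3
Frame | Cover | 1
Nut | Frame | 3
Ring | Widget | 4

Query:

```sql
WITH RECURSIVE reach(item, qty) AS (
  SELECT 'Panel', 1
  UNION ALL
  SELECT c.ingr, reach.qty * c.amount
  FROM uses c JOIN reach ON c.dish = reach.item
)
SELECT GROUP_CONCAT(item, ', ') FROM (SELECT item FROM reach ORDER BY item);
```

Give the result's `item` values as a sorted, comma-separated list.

Base: (Panel, qty=1).
Iteration 1: components of {Panel} -> Nut = 1*4 = 4.
Iteration 2: components of {Nut} -> Frame = 4*3 = 12.
Iteration 3: components of {Frame} -> Cover = 12*1 = 12.
Iteration 4: no further components; recursion stops.

Cover, Frame, Nut, Panel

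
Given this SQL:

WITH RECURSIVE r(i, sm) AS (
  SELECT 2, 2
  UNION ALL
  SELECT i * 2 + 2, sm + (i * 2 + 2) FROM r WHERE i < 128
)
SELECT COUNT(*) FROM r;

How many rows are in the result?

Base: i=2, sm=2.
Iteration 1: 2 < 128 holds -> i = 2 * 2 + 2 = 6, sm = 2 + 6 = 8.
Iteration 2: 6 < 128 holds -> i = 6 * 2 + 2 = 14, sm = 8 + 14 = 22.
Iteration 3: 14 < 128 holds -> i = 14 * 2 + 2 = 30, sm = 22 + 30 = 52.
Iteration 4: 30 < 128 holds -> i = 30 * 2 + 2 = 62, sm = 52 + 62 = 114.
Iteration 5: 62 < 128 holds -> i = 62 * 2 + 2 = 126, sm = 114 + 126 = 240.
Iteration 6: 126 < 128 holds -> i = 126 * 2 + 2 = 254, sm = 240 + 254 = 494.
Iteration 7: 254 < 128 fails; recursion stops.
Total rows emitted: 7.

7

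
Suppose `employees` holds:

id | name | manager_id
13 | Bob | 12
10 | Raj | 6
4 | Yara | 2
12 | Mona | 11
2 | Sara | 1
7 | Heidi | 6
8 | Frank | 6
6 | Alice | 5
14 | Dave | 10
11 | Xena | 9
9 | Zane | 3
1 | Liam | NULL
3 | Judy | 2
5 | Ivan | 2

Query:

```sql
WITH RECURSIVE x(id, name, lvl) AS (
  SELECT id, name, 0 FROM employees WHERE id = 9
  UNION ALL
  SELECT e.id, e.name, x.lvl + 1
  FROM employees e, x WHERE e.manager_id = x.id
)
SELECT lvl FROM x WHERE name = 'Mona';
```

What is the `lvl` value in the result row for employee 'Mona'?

2

Base: id=9 (Zane) at lvl 0.
Iteration 1: rows with manager_id in {9} -> Xena (id 11, lvl 1).
Iteration 2: rows with manager_id in {11} -> Mona (id 12, lvl 2).
Iteration 3: rows with manager_id in {12} -> Bob (id 13, lvl 3).
Iteration 4: no rows with manager_id in {13}; recursion stops.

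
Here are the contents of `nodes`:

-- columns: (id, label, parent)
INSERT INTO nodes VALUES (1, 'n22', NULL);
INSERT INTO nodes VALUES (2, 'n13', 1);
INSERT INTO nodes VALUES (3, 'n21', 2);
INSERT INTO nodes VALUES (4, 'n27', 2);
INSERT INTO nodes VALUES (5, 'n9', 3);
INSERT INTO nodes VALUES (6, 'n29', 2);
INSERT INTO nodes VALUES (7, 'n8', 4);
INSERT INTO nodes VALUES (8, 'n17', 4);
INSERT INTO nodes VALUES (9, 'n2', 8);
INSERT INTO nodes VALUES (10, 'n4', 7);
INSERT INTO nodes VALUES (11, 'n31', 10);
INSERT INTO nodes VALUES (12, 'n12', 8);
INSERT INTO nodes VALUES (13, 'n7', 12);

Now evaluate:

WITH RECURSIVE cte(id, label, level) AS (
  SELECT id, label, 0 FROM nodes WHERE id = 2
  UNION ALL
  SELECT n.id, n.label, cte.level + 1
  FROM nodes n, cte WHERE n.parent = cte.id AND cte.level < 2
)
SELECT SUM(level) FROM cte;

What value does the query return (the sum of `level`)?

9

Base: id=2 (n13) at level 0.
Iteration 1: rows with parent in {2} -> n21 (id 3, level 1), n27 (id 4, level 1), n29 (id 6, level 1).
Iteration 2: rows with parent in {3,4,6} -> n9 (id 5, level 2), n8 (id 7, level 2), n17 (id 8, level 2).
Iteration 3: level < 2 fails for all current rows; recursion stops.
SUM(level) = 0 + 1 + 1 + 1 + 2 + 2 + 2 = 9.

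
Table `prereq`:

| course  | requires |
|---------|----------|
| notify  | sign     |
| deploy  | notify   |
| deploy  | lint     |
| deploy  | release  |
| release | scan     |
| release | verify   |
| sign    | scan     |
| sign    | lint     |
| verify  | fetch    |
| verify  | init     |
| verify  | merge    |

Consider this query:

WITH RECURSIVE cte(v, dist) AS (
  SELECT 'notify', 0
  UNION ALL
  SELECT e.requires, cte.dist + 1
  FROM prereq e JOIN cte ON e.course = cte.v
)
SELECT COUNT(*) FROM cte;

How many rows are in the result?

Base: (notify, dist=0).
Iteration 1: edges from {notify} -> (sign, dist=1).
Iteration 2: edges from {sign} -> (lint, dist=2), (scan, dist=2).
Iteration 3: no outgoing edges from {lint,scan}; recursion stops.
Total rows emitted: 4.

4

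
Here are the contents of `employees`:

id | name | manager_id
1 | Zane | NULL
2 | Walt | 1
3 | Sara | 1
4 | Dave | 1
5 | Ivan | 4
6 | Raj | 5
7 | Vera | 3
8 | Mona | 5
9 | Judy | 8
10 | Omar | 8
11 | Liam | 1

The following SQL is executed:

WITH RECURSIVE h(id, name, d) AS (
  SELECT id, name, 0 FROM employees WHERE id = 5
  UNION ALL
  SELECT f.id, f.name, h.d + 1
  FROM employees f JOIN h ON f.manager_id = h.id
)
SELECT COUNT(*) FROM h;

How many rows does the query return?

5

Base: id=5 (Ivan) at d 0.
Iteration 1: rows with manager_id in {5} -> Raj (id 6, d 1), Mona (id 8, d 1).
Iteration 2: rows with manager_id in {6,8} -> Judy (id 9, d 2), Omar (id 10, d 2).
Iteration 3: no rows with manager_id in {9,10}; recursion stops.
Total rows emitted: 5.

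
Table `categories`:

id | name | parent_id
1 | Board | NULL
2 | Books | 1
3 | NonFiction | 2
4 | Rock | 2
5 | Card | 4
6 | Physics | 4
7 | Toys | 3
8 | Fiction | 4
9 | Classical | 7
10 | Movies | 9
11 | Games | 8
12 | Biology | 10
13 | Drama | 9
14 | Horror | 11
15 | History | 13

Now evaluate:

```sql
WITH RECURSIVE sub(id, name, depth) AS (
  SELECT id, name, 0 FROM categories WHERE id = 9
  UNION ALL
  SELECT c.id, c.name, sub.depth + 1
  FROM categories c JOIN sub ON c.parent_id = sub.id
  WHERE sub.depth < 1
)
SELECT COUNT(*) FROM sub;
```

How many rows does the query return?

3

Base: id=9 (Classical) at depth 0.
Iteration 1: rows with parent_id in {9} -> Movies (id 10, depth 1), Drama (id 13, depth 1).
Iteration 2: depth < 1 fails for all current rows; recursion stops.
Total rows emitted: 3.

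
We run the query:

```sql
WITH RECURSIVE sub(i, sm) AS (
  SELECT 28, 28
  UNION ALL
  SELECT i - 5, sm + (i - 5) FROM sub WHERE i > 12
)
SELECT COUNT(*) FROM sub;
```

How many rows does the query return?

5

Base: i=28, sm=28.
Iteration 1: 28 > 12 holds -> i = 28 - 5 = 23, sm = 28 + 23 = 51.
Iteration 2: 23 > 12 holds -> i = 23 - 5 = 18, sm = 51 + 18 = 69.
Iteration 3: 18 > 12 holds -> i = 18 - 5 = 13, sm = 69 + 13 = 82.
Iteration 4: 13 > 12 holds -> i = 13 - 5 = 8, sm = 82 + 8 = 90.
Iteration 5: 8 > 12 fails; recursion stops.
Total rows emitted: 5.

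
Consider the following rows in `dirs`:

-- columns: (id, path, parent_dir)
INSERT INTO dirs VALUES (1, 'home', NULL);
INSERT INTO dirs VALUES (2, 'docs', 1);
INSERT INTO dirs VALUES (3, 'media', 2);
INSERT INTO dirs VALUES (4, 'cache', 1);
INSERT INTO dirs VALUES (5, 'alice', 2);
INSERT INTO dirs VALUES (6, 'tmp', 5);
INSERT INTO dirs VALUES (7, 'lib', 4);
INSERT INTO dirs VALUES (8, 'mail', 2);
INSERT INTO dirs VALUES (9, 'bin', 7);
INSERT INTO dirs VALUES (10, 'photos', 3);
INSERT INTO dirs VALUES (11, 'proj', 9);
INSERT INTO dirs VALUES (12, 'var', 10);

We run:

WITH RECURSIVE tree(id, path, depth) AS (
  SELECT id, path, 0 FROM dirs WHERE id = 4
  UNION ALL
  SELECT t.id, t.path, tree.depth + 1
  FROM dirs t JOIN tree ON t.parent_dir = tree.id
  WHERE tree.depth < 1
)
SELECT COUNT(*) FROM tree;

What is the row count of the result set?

2

Base: id=4 (cache) at depth 0.
Iteration 1: rows with parent_dir in {4} -> lib (id 7, depth 1).
Iteration 2: depth < 1 fails for all current rows; recursion stops.
Total rows emitted: 2.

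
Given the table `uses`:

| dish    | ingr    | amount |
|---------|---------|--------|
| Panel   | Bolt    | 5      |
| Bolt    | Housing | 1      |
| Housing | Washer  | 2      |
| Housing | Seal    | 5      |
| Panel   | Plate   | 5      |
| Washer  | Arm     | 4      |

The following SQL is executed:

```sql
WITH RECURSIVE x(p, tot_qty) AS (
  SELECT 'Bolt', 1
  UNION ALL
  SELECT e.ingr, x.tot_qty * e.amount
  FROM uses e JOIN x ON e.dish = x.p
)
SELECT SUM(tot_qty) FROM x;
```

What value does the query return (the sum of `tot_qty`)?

17

Base: (Bolt, tot_qty=1).
Iteration 1: components of {Bolt} -> Housing = 1*1 = 1.
Iteration 2: components of {Housing} -> Seal = 1*5 = 5, Washer = 1*2 = 2.
Iteration 3: components of {Seal,Washer} -> Arm = 2*4 = 8.
Iteration 4: no further components; recursion stops.
SUM(tot_qty) = 1 + 1 + 5 + 2 + 8 = 17.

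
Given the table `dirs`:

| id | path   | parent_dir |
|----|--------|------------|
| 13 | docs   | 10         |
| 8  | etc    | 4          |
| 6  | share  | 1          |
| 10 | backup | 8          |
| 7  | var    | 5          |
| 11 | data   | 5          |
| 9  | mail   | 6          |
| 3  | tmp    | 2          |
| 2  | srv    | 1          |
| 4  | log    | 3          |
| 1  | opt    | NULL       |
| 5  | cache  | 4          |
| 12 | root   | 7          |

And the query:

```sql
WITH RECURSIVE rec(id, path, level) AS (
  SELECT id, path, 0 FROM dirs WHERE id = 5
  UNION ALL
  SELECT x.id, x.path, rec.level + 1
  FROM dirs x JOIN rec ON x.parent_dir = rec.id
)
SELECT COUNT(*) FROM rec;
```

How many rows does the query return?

Base: id=5 (cache) at level 0.
Iteration 1: rows with parent_dir in {5} -> var (id 7, level 1), data (id 11, level 1).
Iteration 2: rows with parent_dir in {7,11} -> root (id 12, level 2).
Iteration 3: no rows with parent_dir in {12}; recursion stops.
Total rows emitted: 4.

4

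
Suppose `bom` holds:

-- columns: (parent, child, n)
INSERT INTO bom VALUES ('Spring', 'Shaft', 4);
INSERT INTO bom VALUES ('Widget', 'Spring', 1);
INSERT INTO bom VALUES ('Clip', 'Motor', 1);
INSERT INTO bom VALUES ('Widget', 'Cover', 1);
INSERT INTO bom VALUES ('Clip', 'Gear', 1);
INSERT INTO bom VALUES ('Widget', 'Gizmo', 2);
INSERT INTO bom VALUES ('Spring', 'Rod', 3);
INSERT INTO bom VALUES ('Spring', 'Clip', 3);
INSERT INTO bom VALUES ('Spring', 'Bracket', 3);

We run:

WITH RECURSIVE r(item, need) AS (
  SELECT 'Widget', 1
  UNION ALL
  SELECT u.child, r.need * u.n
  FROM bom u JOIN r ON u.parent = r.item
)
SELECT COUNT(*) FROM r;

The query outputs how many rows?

Base: (Widget, need=1).
Iteration 1: components of {Widget} -> Cover = 1*1 = 1, Gizmo = 1*2 = 2, Spring = 1*1 = 1.
Iteration 2: components of {Cover,Gizmo,Spring} -> Bracket = 1*3 = 3, Clip = 1*3 = 3, Rod = 1*3 = 3, Shaft = 1*4 = 4.
Iteration 3: components of {Bracket,Clip,Rod,Shaft} -> Gear = 3*1 = 3, Motor = 3*1 = 3.
Iteration 4: no further components; recursion stops.
Total rows emitted: 10.

10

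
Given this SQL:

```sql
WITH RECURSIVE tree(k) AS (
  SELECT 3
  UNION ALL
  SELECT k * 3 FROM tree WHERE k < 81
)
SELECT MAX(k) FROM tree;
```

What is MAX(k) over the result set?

81

Base: k=3.
Iteration 1: 3 < 81 holds -> k = 3 * 3 = 9.
Iteration 2: 9 < 81 holds -> k = 9 * 3 = 27.
Iteration 3: 27 < 81 holds -> k = 27 * 3 = 81.
Iteration 4: 81 < 81 fails; recursion stops.
k values: 3, 9, 27, 81; the maximum is 81.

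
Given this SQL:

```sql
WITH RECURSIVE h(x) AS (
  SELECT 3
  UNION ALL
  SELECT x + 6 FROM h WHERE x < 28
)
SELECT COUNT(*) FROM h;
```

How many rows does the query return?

Base: x=3.
Iteration 1: 3 < 28 holds -> x = 3 + 6 = 9.
Iteration 2: 9 < 28 holds -> x = 9 + 6 = 15.
Iteration 3: 15 < 28 holds -> x = 15 + 6 = 21.
Iteration 4: 21 < 28 holds -> x = 21 + 6 = 27.
Iteration 5: 27 < 28 holds -> x = 27 + 6 = 33.
Iteration 6: 33 < 28 fails; recursion stops.
Total rows emitted: 6.

6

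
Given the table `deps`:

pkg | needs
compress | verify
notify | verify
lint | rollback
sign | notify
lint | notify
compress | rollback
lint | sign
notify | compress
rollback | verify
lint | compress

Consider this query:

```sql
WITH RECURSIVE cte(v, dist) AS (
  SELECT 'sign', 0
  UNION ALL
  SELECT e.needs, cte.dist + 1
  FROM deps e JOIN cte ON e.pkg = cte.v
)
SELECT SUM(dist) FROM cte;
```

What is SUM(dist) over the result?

15

Base: (sign, dist=0).
Iteration 1: edges from {sign} -> (notify, dist=1).
Iteration 2: edges from {notify} -> (compress, dist=2), (verify, dist=2).
Iteration 3: edges from {compress,verify} -> (rollback, dist=3), (verify, dist=3).
Iteration 4: edges from {rollback,verify} -> (verify, dist=4).
Iteration 5: no outgoing edges from {verify}; recursion stops.
SUM(dist) = 0 + 1 + 2 + 2 + 3 + 3 + 4 = 15.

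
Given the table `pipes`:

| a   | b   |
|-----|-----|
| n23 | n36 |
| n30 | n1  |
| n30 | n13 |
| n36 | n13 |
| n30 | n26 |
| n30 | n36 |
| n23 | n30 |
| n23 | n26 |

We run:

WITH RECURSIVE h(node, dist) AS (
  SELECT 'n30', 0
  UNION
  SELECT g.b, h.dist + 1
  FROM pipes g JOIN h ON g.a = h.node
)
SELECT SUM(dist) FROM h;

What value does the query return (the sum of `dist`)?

Base: (n30, dist=0).
Iteration 1: edges from {n30} -> (n1, dist=1), (n13, dist=1), (n26, dist=1), (n36, dist=1).
Iteration 2: edges from {n1,n13,n26,n36} -> (n13, dist=2).
Iteration 3: no outgoing edges from {n13}; recursion stops.
SUM(dist) = 0 + 1 + 1 + 1 + 1 + 2 = 6.

6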